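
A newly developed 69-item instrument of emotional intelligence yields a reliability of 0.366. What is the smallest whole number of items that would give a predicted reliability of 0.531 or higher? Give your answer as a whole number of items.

136

Invert Spearman-Brown to solve for n:
n = r*(1 − r) / [ r (1 − r*) ]
n = 0.531(1 − 0.366) / [0.366(1 − 0.531)]
  = 0.336654 / 0.171654 = 1.9612
So the test needs 1.9612 × 69 ≈ 135.32 items; rounding up, 136.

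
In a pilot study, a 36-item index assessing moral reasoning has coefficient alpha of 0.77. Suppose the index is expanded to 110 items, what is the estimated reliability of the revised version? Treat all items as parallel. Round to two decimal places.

n = 110/36 = 3.0556
r_new = (3.0556 × 0.77) / (1 + (3.0556 − 1) × 0.77)
     = 2.3528 / 2.5828 = 0.9109

0.91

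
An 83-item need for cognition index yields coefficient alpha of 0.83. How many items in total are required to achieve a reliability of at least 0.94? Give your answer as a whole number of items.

Rearranging the Spearman-Brown formula for n,
n = r*(1 − r) / [ r (1 − r*) ]
n = 0.94 × (1 − 0.83) / [ 0.83 × (1 − 0.94) ]
  = 0.1598 / 0.0498 = 3.2088
Items needed = n × 83 = 3.2088 × 83 ≈ 266.33 → round up to 267

267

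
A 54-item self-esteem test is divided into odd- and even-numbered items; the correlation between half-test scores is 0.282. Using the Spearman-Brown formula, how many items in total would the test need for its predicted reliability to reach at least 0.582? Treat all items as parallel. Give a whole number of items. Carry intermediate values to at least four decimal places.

r_full = 2(0.282)/(1 + 0.282) = 0.4399
n = r_tgt(1 − r_full) / [r_full(1 − r_tgt)] = 0.582 × 0.5601 / (0.4399 × 0.418) ≈ 1.7728
Items = 1.7728 × 54 ≈ 95.73 → 96

96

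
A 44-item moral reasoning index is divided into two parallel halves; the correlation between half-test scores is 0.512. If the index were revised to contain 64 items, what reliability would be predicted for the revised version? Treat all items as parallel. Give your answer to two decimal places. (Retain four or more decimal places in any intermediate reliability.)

0.75

First correct the split-half correlation to full-test reliability: r_full = 2 × 0.512 / (1 + 0.512) ≈ 0.6772
Then adjust to 64 items: n = 64/44 = 1.4545
r_new = n·r_full / (1 + (n − 1)·r_full) = 0.9850 / 1.3078 ≈ 0.7532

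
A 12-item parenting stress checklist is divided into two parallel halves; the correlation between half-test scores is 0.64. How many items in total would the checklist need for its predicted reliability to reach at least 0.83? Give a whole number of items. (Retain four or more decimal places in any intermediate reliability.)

17

r_full = 2(0.64)/(1 + 0.64) = 0.7805
n = r_tgt(1 − r_full) / [r_full(1 − r_tgt)] = 0.83 × 0.2195 / (0.7805 × 0.17) ≈ 1.3731
Items = 1.3731 × 12 ≈ 16.48 → 17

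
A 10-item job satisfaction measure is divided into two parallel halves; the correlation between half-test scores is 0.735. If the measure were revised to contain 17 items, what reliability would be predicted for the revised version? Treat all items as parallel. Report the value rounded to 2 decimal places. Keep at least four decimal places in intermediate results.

0.90

Spearman-Brown correction (n = 2): r_full = 2·0.735/(1 + 0.735) = 0.8473
Then adjust to 17 items: n = 17/10 = 1.7000
r_new = n·r_full / (1 + (n − 1)·r_full) = 1.4404 / 1.5931 ≈ 0.9041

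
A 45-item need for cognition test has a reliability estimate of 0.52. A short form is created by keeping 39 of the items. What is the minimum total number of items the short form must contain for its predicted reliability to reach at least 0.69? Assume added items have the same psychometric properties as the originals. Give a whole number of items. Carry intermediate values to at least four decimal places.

First, r for the 39-item form: n = 39/45 = 0.8667, so r_39 = 0.8667·0.52/(1 + (0.8667 − 1)·0.52) = 0.4843
Then solve for n' with r_old = 0.4843, r_target = 0.69: n' = 0.69(1 − 0.4843)/[0.4843(1 − 0.69)] = 2.3701
Total items = 2.3701 × 39 = 92.43, rounded up to 93.

93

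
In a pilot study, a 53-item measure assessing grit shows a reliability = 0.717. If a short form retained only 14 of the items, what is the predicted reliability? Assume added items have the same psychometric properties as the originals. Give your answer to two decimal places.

The new length is 14/53 = 0.2642 times the old.
r_new = (0.2642 × 0.717) / (1 + (0.2642 − 1) × 0.717)
r_new = 0.1894 / 0.4724 ≈ 0.4009

0.40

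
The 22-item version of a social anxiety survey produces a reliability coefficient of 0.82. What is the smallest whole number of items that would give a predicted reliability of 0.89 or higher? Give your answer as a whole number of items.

40

Spearman-Brown solved for the length factor n:
n = r*(1 − r) / [ r (1 − r*) ]
n = 0.89(1 − 0.82) / [0.82(1 − 0.89)]
  = 0.1602 / 0.0902 = 1.7761
1.7761 × 22 = 39.07 → 40 items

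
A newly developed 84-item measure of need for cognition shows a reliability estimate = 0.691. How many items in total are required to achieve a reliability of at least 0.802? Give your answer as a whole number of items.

n = 0.802(1 − 0.691) / [0.691(1 − 0.802)]
  = 0.247818 / 0.136818 = 1.8113
So the test needs 1.8113 × 84 ≈ 152.15 items; rounding up, 153.

153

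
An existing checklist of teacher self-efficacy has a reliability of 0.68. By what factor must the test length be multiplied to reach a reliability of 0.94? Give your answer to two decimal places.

7.37

Invert Spearman-Brown to solve for n:
n = r*(1 − r) / [ r (1 − r*) ]
n = [0.94 × 0.32] / [0.68 × 0.06]
n = 0.3008 / 0.0408 ≈ 7.3725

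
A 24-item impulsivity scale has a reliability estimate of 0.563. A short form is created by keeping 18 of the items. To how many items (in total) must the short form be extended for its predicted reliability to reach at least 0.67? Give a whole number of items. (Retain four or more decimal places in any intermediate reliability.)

38

Short-form reliability: n = 18/24 = 0.7500; r_18 = n·r/(1+(n−1)r) ≈ 0.4914
Length factor from the short form to reach 0.67: n' = 0.67(1 − 0.4914) / [0.4914(1 − 0.67)] ≈ 2.1014
Items = 2.1014 × 18 ≈ 37.83 → 38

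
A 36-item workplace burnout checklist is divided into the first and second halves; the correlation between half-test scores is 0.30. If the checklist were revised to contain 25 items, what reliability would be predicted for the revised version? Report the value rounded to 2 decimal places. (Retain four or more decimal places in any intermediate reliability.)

Spearman-Brown correction (n = 2): r_full = 2·0.30/(1 + 0.30) = 0.4615
Then adjust to 25 items: n = 25/36 = 0.6944
r_new = n·r_full / (1 + (n − 1)·r_full) = 0.3205 / 0.8590 ≈ 0.3731

0.37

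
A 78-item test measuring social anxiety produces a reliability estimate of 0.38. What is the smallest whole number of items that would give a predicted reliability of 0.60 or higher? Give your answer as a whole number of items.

191

n = [0.60 × 0.62] / [0.38 × 0.40]
n = 0.3720 / 0.1520 ≈ 2.4474
So the test needs 2.4474 × 78 ≈ 190.90 items; rounding up, 191.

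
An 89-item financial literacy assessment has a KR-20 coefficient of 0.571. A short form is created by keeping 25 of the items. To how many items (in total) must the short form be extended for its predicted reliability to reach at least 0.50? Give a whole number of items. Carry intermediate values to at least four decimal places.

First, r for the 25-item form: n = 25/89 = 0.2809, so r_25 = 0.2809·0.571/(1 + (0.2809 − 1)·0.571) = 0.2721
Length factor from the short form to reach 0.50: n' = 0.50(1 − 0.2721) / [0.2721(1 − 0.50)] ≈ 2.6751
Total items = 2.6751 × 25 = 66.88, rounded up to 67.

67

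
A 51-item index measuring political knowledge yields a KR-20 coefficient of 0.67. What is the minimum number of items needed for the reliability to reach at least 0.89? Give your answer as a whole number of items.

Rearranging the Spearman-Brown formula for n,
n = r_target (1 − r_old) / [ r_old (1 − r_target) ]
n = [0.89 × 0.33] / [0.67 × 0.11]
  = 0.2937 / 0.0737 = 3.9851
So the test needs 3.9851 × 51 ≈ 203.24 items; rounding up, 204.

204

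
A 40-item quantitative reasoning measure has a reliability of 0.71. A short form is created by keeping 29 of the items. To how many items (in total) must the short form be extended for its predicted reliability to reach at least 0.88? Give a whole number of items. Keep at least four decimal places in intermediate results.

First, r for the 29-item form: n = 29/40 = 0.7250, so r_29 = 0.7250·0.71/(1 + (0.7250 − 1)·0.71) = 0.6396
Then solve for n' with r_old = 0.6396, r_target = 0.88: n' = 0.88(1 − 0.6396)/[0.6396(1 − 0.88)] = 4.1322
Items = 4.1322 × 29 ≈ 119.83 → 120

120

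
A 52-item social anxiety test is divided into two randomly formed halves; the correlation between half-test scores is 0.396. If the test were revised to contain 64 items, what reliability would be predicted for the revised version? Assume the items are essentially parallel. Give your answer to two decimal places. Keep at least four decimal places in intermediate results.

0.62

Full-test reliability from the split-half r: r_full = 2(0.396)/(1 + 0.396) = 0.5673
Then adjust to 64 items: n = 64/52 = 1.2308
r_new = n·r_full / (1 + (n − 1)·r_full) = 0.6982 / 1.1309 ≈ 0.6174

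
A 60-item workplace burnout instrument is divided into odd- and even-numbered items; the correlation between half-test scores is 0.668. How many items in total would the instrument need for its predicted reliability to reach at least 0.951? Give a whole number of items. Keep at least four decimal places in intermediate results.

290

Corrected full-test reliability: r_full = 2 × 0.668 / (1 + 0.668) ≈ 0.8010
n = r_tgt(1 − r_full) / [r_full(1 − r_tgt)] = 0.951 × 0.1990 / (0.8010 × 0.049) ≈ 4.8218
Items = 4.8218 × 60 ≈ 289.31 → 290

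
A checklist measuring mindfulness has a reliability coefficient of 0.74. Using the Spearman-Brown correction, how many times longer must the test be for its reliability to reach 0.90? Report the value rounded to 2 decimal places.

3.16

Spearman-Brown solved for the length factor n:
n = r*(1 − r) / [ r (1 − r*) ]
n = 0.90 × (1 − 0.74) / [ 0.74 × (1 − 0.90) ]
  = 0.2340 / 0.0740 = 3.1622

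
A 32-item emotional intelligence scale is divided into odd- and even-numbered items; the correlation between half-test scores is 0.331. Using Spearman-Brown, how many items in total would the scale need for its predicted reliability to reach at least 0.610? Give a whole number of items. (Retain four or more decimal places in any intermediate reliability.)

Corrected full-test reliability: r_full = 2 × 0.331 / (1 + 0.331) ≈ 0.4974
n = r_tgt(1 − r_full) / [r_full(1 − r_tgt)] = 0.610 × 0.5026 / (0.4974 × 0.390) ≈ 1.5805
Items = 1.5805 × 32 ≈ 50.58 → 51

51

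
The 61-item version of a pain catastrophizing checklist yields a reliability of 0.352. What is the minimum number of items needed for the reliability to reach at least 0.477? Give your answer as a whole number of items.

103

n = [0.477 × 0.648] / [0.352 × 0.523]
  = 0.309096 / 0.184096 = 1.6790
Items needed = n × 61 = 1.6790 × 61 ≈ 102.42 → round up to 103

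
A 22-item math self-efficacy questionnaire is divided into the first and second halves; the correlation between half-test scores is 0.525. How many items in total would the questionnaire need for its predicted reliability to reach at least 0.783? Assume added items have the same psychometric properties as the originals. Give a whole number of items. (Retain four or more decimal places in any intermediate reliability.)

36

Corrected full-test reliability: r_full = 2 × 0.525 / (1 + 0.525) ≈ 0.6885
Solve Spearman-Brown for n: n = 0.783(1 − 0.6885) / [0.6885(1 − 0.783)] = 1.6325
Items = 1.6325 × 22 ≈ 35.91 → 36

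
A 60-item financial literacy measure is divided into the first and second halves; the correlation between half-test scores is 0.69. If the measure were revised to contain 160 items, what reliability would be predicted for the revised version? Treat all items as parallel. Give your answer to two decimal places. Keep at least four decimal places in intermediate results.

Full-test reliability from the split-half r: r_full = 2(0.69)/(1 + 0.69) = 0.8166
Then adjust to 160 items: n = 160/60 = 2.6667
r_new = n·r_full / (1 + (n − 1)·r_full) = 2.1776 / 2.3610 ≈ 0.9223

0.92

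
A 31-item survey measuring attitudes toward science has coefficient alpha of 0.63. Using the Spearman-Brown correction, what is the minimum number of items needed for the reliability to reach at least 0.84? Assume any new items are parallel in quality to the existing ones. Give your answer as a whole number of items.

Spearman-Brown solved for the length factor n:
n = r*(1 − r) / [ r (1 − r*) ]
n = 0.84 × (1 − 0.63) / [ 0.63 × (1 − 0.84) ]
  = 0.3108 / 0.1008 = 3.0833
Items needed = n × 31 = 3.0833 × 31 ≈ 95.58 → round up to 96

96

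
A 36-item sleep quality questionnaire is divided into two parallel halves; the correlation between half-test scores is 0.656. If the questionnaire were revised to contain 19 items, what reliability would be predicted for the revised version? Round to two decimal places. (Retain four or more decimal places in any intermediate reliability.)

0.67

Spearman-Brown correction (n = 2): r_full = 2·0.656/(1 + 0.656) = 0.7923
Length factor from 36 to 19 items: n = 19/36 = 0.5278
r_new = n·r_full / (1 + (n − 1)·r_full) = 0.4182 / 0.6259 ≈ 0.6682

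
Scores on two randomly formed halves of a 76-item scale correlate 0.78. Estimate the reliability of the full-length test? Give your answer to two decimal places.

0.88

Apply the Spearman-Brown correction with n = 2:
r_full = 2r_hh / (1 + r_hh) = 2 × 0.78 / (1 + 0.78)
r_full = 1.5600 / 1.7800 ≈ 0.8764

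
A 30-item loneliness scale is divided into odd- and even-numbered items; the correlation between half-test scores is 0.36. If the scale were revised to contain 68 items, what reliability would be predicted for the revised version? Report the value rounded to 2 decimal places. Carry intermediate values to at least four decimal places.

First correct the split-half correlation to full-test reliability: r_full = 2 × 0.36 / (1 + 0.36) ≈ 0.5294
Length factor from 30 to 68 items: n = 68/30 = 2.2667
r_new = n·r_full / (1 + (n − 1)·r_full) = 1.2000 / 1.6706 ≈ 0.7183

0.72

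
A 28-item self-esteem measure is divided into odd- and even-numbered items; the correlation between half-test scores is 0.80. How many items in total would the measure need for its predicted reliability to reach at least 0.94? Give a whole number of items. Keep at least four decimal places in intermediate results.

Corrected full-test reliability: r_full = 2 × 0.80 / (1 + 0.80) ≈ 0.8889
Solve Spearman-Brown for n: n = 0.94(1 − 0.8889) / [0.8889(1 − 0.94)] = 1.9581
Required items = 1.9581 × 28 = 54.83, so 55 items.

55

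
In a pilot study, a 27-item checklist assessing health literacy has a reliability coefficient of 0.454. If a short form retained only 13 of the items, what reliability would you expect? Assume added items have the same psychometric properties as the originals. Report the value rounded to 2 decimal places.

Length ratio n = 13/27 = 0.4815
By Spearman-Brown, r_new = n r / (1 + (n − 1) r).
r_new = (0.4815 × 0.454) / (1 + (0.4815 − 1) × 0.454)
     = 0.2186 / 0.7646 = 0.2859

0.29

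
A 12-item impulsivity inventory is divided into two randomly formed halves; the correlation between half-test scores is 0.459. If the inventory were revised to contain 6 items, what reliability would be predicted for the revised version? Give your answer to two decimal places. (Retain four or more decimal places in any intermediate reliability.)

Spearman-Brown correction (n = 2): r_full = 2·0.459/(1 + 0.459) = 0.6292
Then adjust to 6 items: n = 6/12 = 0.5000
r_new = n·r_full / (1 + (n − 1)·r_full) = 0.3146 / 0.6854 ≈ 0.4590

0.46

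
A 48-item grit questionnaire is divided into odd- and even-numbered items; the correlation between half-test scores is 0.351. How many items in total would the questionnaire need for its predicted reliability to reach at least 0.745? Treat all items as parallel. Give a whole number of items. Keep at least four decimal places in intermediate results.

130

Corrected full-test reliability: r_full = 2 × 0.351 / (1 + 0.351) ≈ 0.5196
n = r_tgt(1 − r_full) / [r_full(1 − r_tgt)] = 0.745 × 0.4804 / (0.5196 × 0.255) ≈ 2.7012
Required items = 2.7012 × 48 = 129.66, so 130 items.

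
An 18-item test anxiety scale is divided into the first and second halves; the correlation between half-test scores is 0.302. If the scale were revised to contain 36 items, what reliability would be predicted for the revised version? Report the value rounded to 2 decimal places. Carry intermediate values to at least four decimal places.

First correct the split-half correlation to full-test reliability: r_full = 2 × 0.302 / (1 + 0.302) ≈ 0.4639
Then adjust to 36 items: n = 36/18 = 2.0000
r_new = n·r_full / (1 + (n − 1)·r_full) = 0.9278 / 1.4639 ≈ 0.6338

0.63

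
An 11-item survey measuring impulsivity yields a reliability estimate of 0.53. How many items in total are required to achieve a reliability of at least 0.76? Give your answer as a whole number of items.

31

Invert Spearman-Brown to solve for n:
n = r*(1 − r) / [ r (1 − r*) ]
n = [0.76 × 0.47] / [0.53 × 0.24]
  = 0.3572 / 0.1272 = 2.8082
So the test needs 2.8082 × 11 ≈ 30.89 items; rounding up, 31.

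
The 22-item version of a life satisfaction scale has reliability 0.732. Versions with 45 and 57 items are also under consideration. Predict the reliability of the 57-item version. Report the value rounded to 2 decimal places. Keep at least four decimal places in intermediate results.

The 45-item form is not needed; work directly from the 22-item form with n = 57/22 = 2.5909.
r_{57} = n·r / (1 + (n − 1)·r) = 1.8965 / 2.1645 ≈ 0.8762

0.88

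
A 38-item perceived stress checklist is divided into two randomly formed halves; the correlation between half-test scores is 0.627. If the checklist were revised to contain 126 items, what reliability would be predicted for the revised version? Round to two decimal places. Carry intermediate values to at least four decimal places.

First correct the split-half correlation to full-test reliability: r_full = 2 × 0.627 / (1 + 0.627) ≈ 0.7707
Length factor from 38 to 126 items: n = 126/38 = 3.3158
r_new = n·r_full / (1 + (n − 1)·r_full) = 2.5555 / 2.7848 ≈ 0.9177

0.92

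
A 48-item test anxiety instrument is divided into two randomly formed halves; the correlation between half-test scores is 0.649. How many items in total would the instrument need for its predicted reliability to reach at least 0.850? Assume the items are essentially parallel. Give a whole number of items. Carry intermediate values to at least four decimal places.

74

r_full = 2(0.649)/(1 + 0.649) = 0.7871
Solve Spearman-Brown for n: n = 0.850(1 − 0.7871) / [0.7871(1 − 0.850)] = 1.5328
Items = 1.5328 × 48 ≈ 73.57 → 74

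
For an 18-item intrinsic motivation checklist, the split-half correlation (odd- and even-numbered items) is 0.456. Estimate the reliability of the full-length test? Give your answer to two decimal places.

0.63

The full test is twice the length of either half (n = 2).
r_full = 2(0.456) / (1 + 0.456)
r_full = 0.9120 / 1.4560 ≈ 0.6264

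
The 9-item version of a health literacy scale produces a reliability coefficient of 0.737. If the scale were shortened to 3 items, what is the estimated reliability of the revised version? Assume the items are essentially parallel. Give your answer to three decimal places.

0.483

n = 3/9 = 0.3333
Apply the Spearman-Brown prophecy formula, r' = nr / [1 + (n − 1)r]:
r_new = 0.3333·0.737 / [1 + (0.3333 − 1)·0.737]
r_new = 0.2456 / 0.5086 ≈ 0.4829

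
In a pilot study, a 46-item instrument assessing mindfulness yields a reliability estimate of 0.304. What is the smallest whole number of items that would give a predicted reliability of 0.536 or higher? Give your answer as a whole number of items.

122

n = 0.536 × (1 − 0.304) / [ 0.304 × (1 − 0.536) ]
  = 0.373056 / 0.141056 = 2.6447
Items needed = n × 46 = 2.6447 × 46 ≈ 121.66 → round up to 122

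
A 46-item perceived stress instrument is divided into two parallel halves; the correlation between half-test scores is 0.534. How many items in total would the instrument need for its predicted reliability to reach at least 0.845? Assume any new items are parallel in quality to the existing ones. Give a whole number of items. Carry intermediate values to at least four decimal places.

Corrected full-test reliability: r_full = 2 × 0.534 / (1 + 0.534) ≈ 0.6962
Solve Spearman-Brown for n: n = 0.845(1 − 0.6962) / [0.6962(1 − 0.845)] = 2.3789
Items = 2.3789 × 46 ≈ 109.43 → 110

110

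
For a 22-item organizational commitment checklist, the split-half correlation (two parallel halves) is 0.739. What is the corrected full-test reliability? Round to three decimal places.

Each half is half the length of the full test, so the full test is n = 2 times a half.
r_full = 2r_hh / (1 + r_hh) = 2 × 0.739 / (1 + 0.739)
       = 1.4780 / 1.7390 = 0.8499

0.850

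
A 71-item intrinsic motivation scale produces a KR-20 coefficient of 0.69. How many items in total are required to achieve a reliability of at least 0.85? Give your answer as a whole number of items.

181

Invert Spearman-Brown to solve for n:
n = r*(1 − r) / [ r (1 − r*) ]
n = 0.85(1 − 0.69) / [0.69(1 − 0.85)]
  = 0.2635 / 0.1035 = 2.5459
So the test needs 2.5459 × 71 ≈ 180.76 items; rounding up, 181.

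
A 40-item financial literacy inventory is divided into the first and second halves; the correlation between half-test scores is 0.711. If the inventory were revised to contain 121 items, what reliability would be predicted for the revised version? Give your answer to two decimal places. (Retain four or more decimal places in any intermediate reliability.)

First correct the split-half correlation to full-test reliability: r_full = 2 × 0.711 / (1 + 0.711) ≈ 0.8311
Then adjust to 121 items: n = 121/40 = 3.0250
r_new = n·r_full / (1 + (n − 1)·r_full) = 2.5141 / 2.6830 ≈ 0.9370

0.94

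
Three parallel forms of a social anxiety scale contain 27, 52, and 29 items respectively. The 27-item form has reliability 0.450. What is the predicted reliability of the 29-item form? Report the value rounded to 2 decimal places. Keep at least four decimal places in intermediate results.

0.47

The 52-item form is not needed; work directly from the 27-item form with n = 29/27 = 1.0741.
r_{29} = n·r / (1 + (n − 1)·r) = 0.4833 / 1.0333 ≈ 0.4677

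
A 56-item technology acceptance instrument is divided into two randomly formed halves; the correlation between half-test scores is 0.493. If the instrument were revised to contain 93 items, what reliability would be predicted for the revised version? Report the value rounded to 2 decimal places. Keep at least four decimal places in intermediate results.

0.76

Spearman-Brown correction (n = 2): r_full = 2·0.493/(1 + 0.493) = 0.6604
Length factor from 56 to 93 items: n = 93/56 = 1.6607
r_new = n·r_full / (1 + (n − 1)·r_full) = 1.0967 / 1.4363 ≈ 0.7636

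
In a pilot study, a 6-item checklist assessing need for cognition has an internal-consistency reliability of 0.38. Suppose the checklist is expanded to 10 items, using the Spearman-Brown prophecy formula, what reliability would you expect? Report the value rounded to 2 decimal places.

0.51

n = 10/6 = 1.6667
r_new = 1.6667·0.38 / [1 + (1.6667 − 1)·0.38]
r_new = 0.6333 / 1.2533 ≈ 0.5053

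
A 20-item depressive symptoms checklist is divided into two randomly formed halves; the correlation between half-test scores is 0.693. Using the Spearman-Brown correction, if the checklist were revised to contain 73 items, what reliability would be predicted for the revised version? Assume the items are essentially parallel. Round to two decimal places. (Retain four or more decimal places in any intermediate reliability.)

0.94

Full-test reliability from the split-half r: r_full = 2(0.693)/(1 + 0.693) = 0.8187
Length factor from 20 to 73 items: n = 73/20 = 3.6500
r_new = n·r_full / (1 + (n − 1)·r_full) = 2.9883 / 3.1696 ≈ 0.9428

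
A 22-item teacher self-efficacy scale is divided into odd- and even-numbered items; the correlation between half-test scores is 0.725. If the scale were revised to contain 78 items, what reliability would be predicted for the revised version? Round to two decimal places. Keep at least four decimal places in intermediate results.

0.95

Full-test reliability from the split-half r: r_full = 2(0.725)/(1 + 0.725) = 0.8406
Length factor from 22 to 78 items: n = 78/22 = 3.5455
r_new = n·r_full / (1 + (n − 1)·r_full) = 2.9803 / 3.1397 ≈ 0.9492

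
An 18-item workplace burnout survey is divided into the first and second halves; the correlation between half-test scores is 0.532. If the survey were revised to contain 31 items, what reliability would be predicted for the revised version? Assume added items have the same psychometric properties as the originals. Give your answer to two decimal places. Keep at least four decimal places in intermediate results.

0.80

Spearman-Brown correction (n = 2): r_full = 2·0.532/(1 + 0.532) = 0.6945
Length factor from 18 to 31 items: n = 31/18 = 1.7222
r_new = n·r_full / (1 + (n − 1)·r_full) = 1.1961 / 1.5016 ≈ 0.7966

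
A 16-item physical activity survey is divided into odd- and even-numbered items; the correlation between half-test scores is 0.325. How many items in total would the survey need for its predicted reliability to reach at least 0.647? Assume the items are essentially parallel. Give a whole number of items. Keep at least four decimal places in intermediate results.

31

r_full = 2(0.325)/(1 + 0.325) = 0.4906
n = r_tgt(1 − r_full) / [r_full(1 − r_tgt)] = 0.647 × 0.5094 / (0.4906 × 0.353) ≈ 1.9031
Items = 1.9031 × 16 ≈ 30.45 → 31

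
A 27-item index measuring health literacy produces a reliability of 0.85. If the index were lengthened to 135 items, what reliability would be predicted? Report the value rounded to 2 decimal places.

0.97

Length ratio n = 135/27 = 5
Spearman-Brown: r_new = n·r / (1 + (n − 1)·r)
r_new = 5·0.85 / [1 + (5 − 1)·0.85]
r_new = 4.2500 / 4.4000 ≈ 0.9659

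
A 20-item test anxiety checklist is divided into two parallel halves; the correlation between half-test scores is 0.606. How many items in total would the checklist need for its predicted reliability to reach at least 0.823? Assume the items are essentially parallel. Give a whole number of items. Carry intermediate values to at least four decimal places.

31

Corrected full-test reliability: r_full = 2 × 0.606 / (1 + 0.606) ≈ 0.7547
Solve Spearman-Brown for n: n = 0.823(1 − 0.7547) / [0.7547(1 − 0.823)] = 1.5113
Required items = 1.5113 × 20 = 30.23, so 31 items.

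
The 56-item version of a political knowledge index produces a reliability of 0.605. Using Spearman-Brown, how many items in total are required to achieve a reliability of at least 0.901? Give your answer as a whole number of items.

333

n = 0.901 × (1 − 0.605) / [ 0.605 × (1 − 0.901) ]
n = 0.355895 / 0.059895 ≈ 5.9420
So the test needs 5.9420 × 56 ≈ 332.75 items; rounding up, 333.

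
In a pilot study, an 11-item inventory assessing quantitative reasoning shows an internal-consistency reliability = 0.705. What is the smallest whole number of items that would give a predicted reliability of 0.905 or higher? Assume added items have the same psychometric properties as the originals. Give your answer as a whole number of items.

Invert Spearman-Brown to solve for n:
n = r_target (1 − r_old) / [ r_old (1 − r_target) ]
n = [0.905 × 0.295] / [0.705 × 0.095]
n = 0.266975 / 0.066975 ≈ 3.9862
So the test needs 3.9862 × 11 ≈ 43.85 items; rounding up, 44.

44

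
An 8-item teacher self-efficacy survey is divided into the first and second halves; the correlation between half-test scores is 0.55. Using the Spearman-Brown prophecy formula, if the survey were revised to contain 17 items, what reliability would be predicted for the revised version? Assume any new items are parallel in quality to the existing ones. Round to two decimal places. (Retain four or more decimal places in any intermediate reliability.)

0.84

Full-test reliability from the split-half r: r_full = 2(0.55)/(1 + 0.55) = 0.7097
Length factor from 8 to 17 items: n = 17/8 = 2.1250
r_new = n·r_full / (1 + (n − 1)·r_full) = 1.5081 / 1.7984 ≈ 0.8386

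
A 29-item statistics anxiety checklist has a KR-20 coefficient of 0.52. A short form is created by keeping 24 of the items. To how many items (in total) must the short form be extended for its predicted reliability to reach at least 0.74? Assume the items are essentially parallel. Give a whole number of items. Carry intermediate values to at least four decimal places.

77

Short-form reliability: n = 24/29 = 0.8276; r_24 = n·r/(1+(n−1)r) ≈ 0.4727
Length factor from the short form to reach 0.74: n' = 0.74(1 − 0.4727) / [0.4727(1 − 0.74)] ≈ 3.1749
Items = 3.1749 × 24 ≈ 76.20 → 77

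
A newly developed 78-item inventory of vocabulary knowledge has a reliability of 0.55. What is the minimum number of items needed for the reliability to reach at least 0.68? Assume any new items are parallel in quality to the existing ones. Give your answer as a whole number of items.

Invert Spearman-Brown to solve for n:
n = r*(1 − r) / [ r (1 − r*) ]
n = [0.68 × 0.45] / [0.55 × 0.32]
  = 0.3060 / 0.1760 = 1.7386
Items needed = n × 78 = 1.7386 × 78 ≈ 135.61 → round up to 136

136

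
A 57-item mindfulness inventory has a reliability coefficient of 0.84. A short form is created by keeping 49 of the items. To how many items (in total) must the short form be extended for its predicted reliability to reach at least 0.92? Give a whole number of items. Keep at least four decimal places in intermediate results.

125

First, r for the 49-item form: n = 49/57 = 0.8596, so r_49 = 0.8596·0.84/(1 + (0.8596 − 1)·0.84) = 0.8186
Then solve for n' with r_old = 0.8186, r_target = 0.92: n' = 0.92(1 − 0.8186)/[0.8186(1 − 0.92)] = 2.5484
Items = 2.5484 × 49 ≈ 124.87 → 125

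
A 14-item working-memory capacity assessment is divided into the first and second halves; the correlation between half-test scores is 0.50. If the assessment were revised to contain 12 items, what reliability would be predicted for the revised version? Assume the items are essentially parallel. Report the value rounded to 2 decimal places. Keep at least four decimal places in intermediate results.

Full-test reliability from the split-half r: r_full = 2(0.50)/(1 + 0.50) = 0.6667
Then adjust to 12 items: n = 12/14 = 0.8571
r_new = n·r_full / (1 + (n − 1)·r_full) = 0.5714 / 0.9047 ≈ 0.6316

0.63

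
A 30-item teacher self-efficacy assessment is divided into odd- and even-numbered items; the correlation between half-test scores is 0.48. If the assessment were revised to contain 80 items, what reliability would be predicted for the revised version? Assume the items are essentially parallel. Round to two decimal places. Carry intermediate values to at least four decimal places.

Spearman-Brown correction (n = 2): r_full = 2·0.48/(1 + 0.48) = 0.6486
Length factor from 30 to 80 items: n = 80/30 = 2.6667
r_new = n·r_full / (1 + (n − 1)·r_full) = 1.7296 / 2.0810 ≈ 0.8311

0.83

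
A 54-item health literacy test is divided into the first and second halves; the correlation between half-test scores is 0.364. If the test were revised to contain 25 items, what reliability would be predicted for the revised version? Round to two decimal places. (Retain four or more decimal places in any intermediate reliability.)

0.35

Full-test reliability from the split-half r: r_full = 2(0.364)/(1 + 0.364) = 0.5337
Then adjust to 25 items: n = 25/54 = 0.4630
r_new = n·r_full / (1 + (n − 1)·r_full) = 0.2471 / 0.7134 ≈ 0.3464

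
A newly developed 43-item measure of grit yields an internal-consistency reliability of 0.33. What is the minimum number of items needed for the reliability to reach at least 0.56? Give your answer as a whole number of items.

Spearman-Brown solved for the length factor n:
n = r_target (1 − r_old) / [ r_old (1 − r_target) ]
n = [0.56 × 0.67] / [0.33 × 0.44]
n = 0.3752 / 0.1452 ≈ 2.5840
2.5840 × 43 = 111.11 → 112 items

112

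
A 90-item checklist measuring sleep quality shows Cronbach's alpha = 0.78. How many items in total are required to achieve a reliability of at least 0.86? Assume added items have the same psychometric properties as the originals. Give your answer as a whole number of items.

156

Rearranging the Spearman-Brown formula for n,
n = r*(1 − r) / [ r (1 − r*) ]
n = 0.86(1 − 0.78) / [0.78(1 − 0.86)]
  = 0.1892 / 0.1092 = 1.7326
Items needed = n × 90 = 1.7326 × 90 ≈ 155.93 → round up to 156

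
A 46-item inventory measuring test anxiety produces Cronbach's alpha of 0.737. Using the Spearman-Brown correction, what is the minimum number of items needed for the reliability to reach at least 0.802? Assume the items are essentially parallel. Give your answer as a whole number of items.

n = 0.802(1 − 0.737) / [0.737(1 − 0.802)]
n = 0.210926 / 0.145926 ≈ 1.4454
So the test needs 1.4454 × 46 ≈ 66.49 items; rounding up, 67.

67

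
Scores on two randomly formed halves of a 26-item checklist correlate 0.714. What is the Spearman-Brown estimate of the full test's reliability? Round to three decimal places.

0.833

The full test is twice the length of either half (n = 2).
r_full = 2(0.714) / (1 + 0.714)
r_full = 1.4280 / 1.7140 ≈ 0.8331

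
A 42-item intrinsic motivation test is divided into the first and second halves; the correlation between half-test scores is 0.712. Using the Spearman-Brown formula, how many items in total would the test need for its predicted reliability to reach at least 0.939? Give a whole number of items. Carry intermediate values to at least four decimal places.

131

r_full = 2(0.712)/(1 + 0.712) = 0.8318
n = r_tgt(1 − r_full) / [r_full(1 − r_tgt)] = 0.939 × 0.1682 / (0.8318 × 0.061) ≈ 3.1127
Items = 3.1127 × 42 ≈ 130.73 → 131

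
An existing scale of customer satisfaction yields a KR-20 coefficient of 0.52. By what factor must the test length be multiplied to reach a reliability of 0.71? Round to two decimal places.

2.26

Rearranging the Spearman-Brown formula for n,
n = r_target (1 − r_old) / [ r_old (1 − r_target) ]
n = 0.71(1 − 0.52) / [0.52(1 − 0.71)]
n = 0.3408 / 0.1508 ≈ 2.2599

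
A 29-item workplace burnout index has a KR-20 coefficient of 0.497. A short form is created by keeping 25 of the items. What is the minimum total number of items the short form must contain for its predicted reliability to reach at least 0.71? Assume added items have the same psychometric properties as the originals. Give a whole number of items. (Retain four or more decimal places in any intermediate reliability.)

72

First, r for the 25-item form: n = 25/29 = 0.8621, so r_25 = 0.8621·0.497/(1 + (0.8621 − 1)·0.497) = 0.4600
Length factor from the short form to reach 0.71: n' = 0.71(1 − 0.4600) / [0.4600(1 − 0.71)] ≈ 2.8741
Items = 2.8741 × 25 ≈ 71.85 → 72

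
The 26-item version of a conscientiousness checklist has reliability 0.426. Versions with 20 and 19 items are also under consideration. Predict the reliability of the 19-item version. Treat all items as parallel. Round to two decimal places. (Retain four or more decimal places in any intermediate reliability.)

0.35

The 20-item form is not needed; work directly from the 26-item form with n = 19/26 = 0.7308.
r_{19} = n·r / (1 + (n − 1)·r) = 0.3113 / 0.8853 ≈ 0.3516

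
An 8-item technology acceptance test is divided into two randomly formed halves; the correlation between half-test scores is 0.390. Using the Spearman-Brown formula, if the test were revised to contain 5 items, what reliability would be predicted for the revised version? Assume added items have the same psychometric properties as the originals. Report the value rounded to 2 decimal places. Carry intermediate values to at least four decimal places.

0.44

Full-test reliability from the split-half r: r_full = 2(0.390)/(1 + 0.390) = 0.5612
Then adjust to 5 items: n = 5/8 = 0.6250
r_new = n·r_full / (1 + (n − 1)·r_full) = 0.3508 / 0.7895 ≈ 0.4443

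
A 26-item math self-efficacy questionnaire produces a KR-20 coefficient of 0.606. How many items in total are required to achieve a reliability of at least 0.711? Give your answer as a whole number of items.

Rearranging the Spearman-Brown formula for n,
n = r*(1 − r) / [ r (1 − r*) ]
n = 0.711(1 − 0.606) / [0.606(1 − 0.711)]
  = 0.280134 / 0.175134 = 1.5995
1.5995 × 26 = 41.59 → 42 items

42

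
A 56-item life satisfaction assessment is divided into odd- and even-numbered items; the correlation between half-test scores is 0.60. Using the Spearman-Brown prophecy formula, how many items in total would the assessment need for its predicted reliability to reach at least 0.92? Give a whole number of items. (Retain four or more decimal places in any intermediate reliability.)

215

r_full = 2(0.60)/(1 + 0.60) = 0.7500
n = r_tgt(1 − r_full) / [r_full(1 − r_tgt)] = 0.92 × 0.2500 / (0.7500 × 0.08) ≈ 3.8333
Items = 3.8333 × 56 ≈ 214.66 → 215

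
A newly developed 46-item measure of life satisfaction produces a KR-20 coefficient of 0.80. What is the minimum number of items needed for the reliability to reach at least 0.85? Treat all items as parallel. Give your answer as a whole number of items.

Rearranging the Spearman-Brown formula for n,
n = r*(1 − r) / [ r (1 − r*) ]
n = 0.85(1 − 0.80) / [0.80(1 − 0.85)]
n = 0.1700 / 0.1200 ≈ 1.4167
1.4167 × 46 = 65.17 → 66 items

66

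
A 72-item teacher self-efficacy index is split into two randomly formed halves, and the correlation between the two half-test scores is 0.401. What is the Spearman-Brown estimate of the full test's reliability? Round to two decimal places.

0.57

Apply the Spearman-Brown correction with n = 2:
r_full = 2r_hh / (1 + r_hh) = 2 × 0.401 / (1 + 0.401)
r_full = 0.8020 / 1.4010 ≈ 0.5724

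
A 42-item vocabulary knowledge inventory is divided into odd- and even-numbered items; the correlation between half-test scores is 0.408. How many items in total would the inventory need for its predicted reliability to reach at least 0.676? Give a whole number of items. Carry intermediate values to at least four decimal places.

r_full = 2(0.408)/(1 + 0.408) = 0.5795
n = r_tgt(1 − r_full) / [r_full(1 − r_tgt)] = 0.676 × 0.4205 / (0.5795 × 0.324) ≈ 1.5140
Required items = 1.5140 × 42 = 63.59, so 64 items.

64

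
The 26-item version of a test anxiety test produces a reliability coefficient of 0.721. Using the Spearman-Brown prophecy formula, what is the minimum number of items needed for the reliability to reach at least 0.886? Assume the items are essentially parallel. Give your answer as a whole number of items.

n = 0.886(1 − 0.721) / [0.721(1 − 0.886)]
  = 0.247194 / 0.082194 = 3.0074
So the test needs 3.0074 × 26 ≈ 78.19 items; rounding up, 79.

79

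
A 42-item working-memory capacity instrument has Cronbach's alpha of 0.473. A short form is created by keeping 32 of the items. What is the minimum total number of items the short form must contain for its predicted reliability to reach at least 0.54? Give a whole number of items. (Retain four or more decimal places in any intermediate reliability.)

First, r for the 32-item form: n = 32/42 = 0.7619, so r_32 = 0.7619·0.473/(1 + (0.7619 − 1)·0.473) = 0.4061
Then solve for n' with r_old = 0.4061, r_target = 0.54: n' = 0.54(1 − 0.4061)/[0.4061(1 − 0.54)] = 1.7168
Items = 1.7168 × 32 ≈ 54.94 → 55

55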